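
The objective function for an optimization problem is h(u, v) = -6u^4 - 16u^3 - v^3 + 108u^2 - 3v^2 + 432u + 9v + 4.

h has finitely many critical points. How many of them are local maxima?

2

h separates as a function of u plus a function of v, so ∇h=0 decouples.
∂h/∂u = -24(u - 3)(u + 2)(u + 3) = 0 at u ∈ {-3, -2, 3}; ∂h/∂v = -3(v - 1)(v + 3) = 0 at v ∈ {-3, 1}.
The Hessian is diagonal: diag(h_uu, h_vv). Second derivatives: h_uu(-3)=-144, h_uu(-2)=120, h_uu(3)=-720; h_vv(-3)=12, h_vv(1)=-12.
Local maxima occur where both diagonal entries negative: (-3, 1), (3, 1). Count: 2.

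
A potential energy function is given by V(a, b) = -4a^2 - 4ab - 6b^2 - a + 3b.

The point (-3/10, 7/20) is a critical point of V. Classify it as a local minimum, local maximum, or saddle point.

The Hessian of V is constant: H = [[-8, -4], [-4, -12]].
det(H) = (-8)·(-12) − (-4)² = 80.
det(H) > 0 and tr(H) = -20 < 0, so H is negative definite and the point is a local maximum.

local maximum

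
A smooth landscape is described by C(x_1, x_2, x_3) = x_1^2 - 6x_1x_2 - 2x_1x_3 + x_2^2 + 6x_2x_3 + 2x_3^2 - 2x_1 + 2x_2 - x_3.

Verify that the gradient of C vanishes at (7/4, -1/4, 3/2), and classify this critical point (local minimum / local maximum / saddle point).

∇C = (2x_1 - 6x_2 - 2x_3 - 2, -6x_1 + 2x_2 + 6x_3 + 2, -2x_1 + 6x_2 + 4x_3 - 1); substituting (7/4, -1/4, 3/2) gives ∇C = (0, 0, 0), so (7/4, -1/4, 3/2) is indeed a critical point.
The Hessian is constant: H = [[2, -6, -2], [-6, 2, 6], [-2, 6, 4]].
Leading principal minors: Δ₁ = 2, Δ₂ = -32, Δ₃ = -64.
The minors fit neither the all-positive nor the alternating-sign pattern, so H is indefinite: a saddle point.

saddle point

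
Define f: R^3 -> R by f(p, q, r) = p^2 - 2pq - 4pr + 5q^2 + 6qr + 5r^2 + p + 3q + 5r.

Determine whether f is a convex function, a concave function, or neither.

f is quadratic, so its Hessian is the constant matrix H = [[2, -2, -4], [-2, 10, 6], [-4, 6, 10]].
Leading principal minors: 2, 16, 24.
All positive ⇒ H ≻ 0 ⇒ convex.

convex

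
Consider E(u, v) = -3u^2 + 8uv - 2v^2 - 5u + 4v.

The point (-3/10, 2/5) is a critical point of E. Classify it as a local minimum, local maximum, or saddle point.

saddle point

The Hessian of E is constant: H = [[-6, 8], [8, -4]].
det(H) = (-6)·(-4) − 8² = -40.
Since det(H) < 0, H is indefinite and the critical point is a saddle point.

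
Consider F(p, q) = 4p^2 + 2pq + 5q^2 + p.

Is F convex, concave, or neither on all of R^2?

F is quadratic, so its Hessian is the constant matrix H = [[8, 2], [2, 10]].
det(H) = 76, tr(H) = 18.
det(H) > 0 and tr(H) > 0, so H is positive definite everywhere: convex.

convex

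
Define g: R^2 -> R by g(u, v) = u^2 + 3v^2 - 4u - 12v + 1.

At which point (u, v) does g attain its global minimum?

(2, 2)

g(u,v) separates as P(u) + Q(v) + 1, so its minimum is min P + min Q + 1.
P'(u) = 2u - 4 vanishes at u ∈ {2}; Q'(v) = 6v - 12 vanishes at v ∈ {2}.
Local minima of P (where P''>0): P(2)=-4. Local minima of Q: Q(2)=-12.
So the global minimum of g is P(2) + Q(2) + 1 = -4 − 12 + 1 = -15, attained at (2, 2).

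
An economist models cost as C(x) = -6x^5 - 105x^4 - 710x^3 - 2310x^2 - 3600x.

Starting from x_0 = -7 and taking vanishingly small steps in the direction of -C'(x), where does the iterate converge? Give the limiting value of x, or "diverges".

C'(x) = -30(x + 2)(x + 3)(x + 4)(x + 5), so C'(-7) = -3600.
Gradient descent moves in the -C' direction, i.e. x is increasing.
The nearest critical point in that direction is x = -5, where C'' = 180 > 0 (a local minimum). The iterate converges there.

-5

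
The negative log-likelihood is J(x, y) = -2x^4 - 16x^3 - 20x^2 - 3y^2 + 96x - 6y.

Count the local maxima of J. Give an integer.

2

J separates as a function of x plus a function of y, so ∇J=0 decouples.
∂J/∂x = -8(x - 1)(x + 3)(x + 4) = 0 at x ∈ {-4, -3, 1}; ∂J/∂y = -6(y + 1) = 0 at y ∈ {-1}.
The Hessian is diagonal: diag(J_xx, J_yy). Second derivatives: J_xx(-4)=-40, J_xx(-3)=32, J_xx(1)=-160; J_yy(-1)=-6.
Local maxima occur where both diagonal entries negative: (-4, -1), (1, -1). Count: 2.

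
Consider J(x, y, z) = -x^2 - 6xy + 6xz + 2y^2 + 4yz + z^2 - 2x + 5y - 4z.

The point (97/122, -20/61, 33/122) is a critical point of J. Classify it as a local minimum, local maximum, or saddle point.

The Hessian is constant: H = [[-2, -6, 6], [-6, 4, 4], [6, 4, 2]].
Leading principal minors: Δ₁ = -2, Δ₂ = -44, Δ₃ = -488.
The minors fit neither the all-positive nor the alternating-sign pattern, so H is indefinite: a saddle point.

saddle point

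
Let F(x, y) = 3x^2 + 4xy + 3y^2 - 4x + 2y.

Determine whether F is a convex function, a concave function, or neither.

convex

F is quadratic, so its Hessian is the constant matrix H = [[6, 4], [4, 6]].
det(H) = 20, tr(H) = 12.
det(H) > 0 and tr(H) > 0, so H is positive definite everywhere: convex.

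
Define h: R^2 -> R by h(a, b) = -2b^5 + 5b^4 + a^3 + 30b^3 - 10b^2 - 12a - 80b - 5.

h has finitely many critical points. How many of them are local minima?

h separates as a function of a plus a function of b, so ∇h=0 decouples.
∂h/∂a = 3(a - 2)(a + 2) = 0 at a ∈ {-2, 2}; ∂h/∂b = -10(b - 4)(b - 1)(b + 1)(b + 2) = 0 at b ∈ {-2, -1, 1, 4}.
The Hessian is diagonal: diag(h_aa, h_bb). Second derivatives: h_aa(-2)=-12, h_aa(2)=12; h_bb(-2)=180, h_bb(-1)=-100, h_bb(1)=180, h_bb(4)=-900.
Local minima occur where both diagonal entries positive: (2, -2), (2, 1). Count: 2.

2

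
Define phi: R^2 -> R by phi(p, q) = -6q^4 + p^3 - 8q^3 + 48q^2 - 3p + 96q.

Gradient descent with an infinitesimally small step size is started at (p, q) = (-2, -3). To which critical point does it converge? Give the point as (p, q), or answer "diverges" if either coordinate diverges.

phi is separable, so gradient descent decouples: p follows -∂phi/∂p, q follows -∂phi/∂q.
∂phi/∂p = 3(p - 1)(p + 1); at p=-2 this is 9, so p decreases.
∂phi/∂q = -24(q - 2)(q + 1)(q + 2); at q=-3 this is 240, so q decreases.
The p-coordinate has no critical point in that direction and runs off to infinity.

diverges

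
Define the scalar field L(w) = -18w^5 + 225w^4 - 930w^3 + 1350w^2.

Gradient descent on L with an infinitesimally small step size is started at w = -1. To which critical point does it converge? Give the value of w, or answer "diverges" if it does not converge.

0

L'(w) = -90w(w - 5)(w - 3)(w - 2), so L'(-1) = -6480.
Gradient descent moves in the -L' direction, i.e. w is increasing.
The nearest critical point in that direction is w = 0, where L'' = 2700 > 0 (a local minimum). The iterate converges there.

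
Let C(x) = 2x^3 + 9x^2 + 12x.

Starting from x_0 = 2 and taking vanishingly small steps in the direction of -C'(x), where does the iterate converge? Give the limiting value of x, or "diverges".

-1

C'(x) = 6(x + 1)(x + 2), so C'(2) = 72.
Gradient descent moves in the -C' direction, i.e. x is decreasing.
The nearest critical point in that direction is x = -1, where C'' = 6 > 0 (a local minimum). The iterate converges there.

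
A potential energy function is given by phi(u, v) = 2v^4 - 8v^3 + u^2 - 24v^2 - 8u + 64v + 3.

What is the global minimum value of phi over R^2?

phi(u,v) separates as P(u) + Q(v) + 3, so its minimum is min P + min Q + 3.
P'(u) = 2u - 8 vanishes at u ∈ {4}; Q'(v) = 8(v - 4)(v - 1)(v + 2) vanishes at v ∈ {-2, 1, 4}.
Local minima of P (where P''>0): P(4)=-16. Local minima of Q: Q(-2)=-128, Q(4)=-128.
So the global minimum of phi is P(4) + Q(-2) + 3 = -16 − 128 + 3 = -141, attained at (4, -2).

-141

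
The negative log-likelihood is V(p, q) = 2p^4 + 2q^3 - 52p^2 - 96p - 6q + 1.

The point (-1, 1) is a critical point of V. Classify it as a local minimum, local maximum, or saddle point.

saddle point

The mixed partial ∂²V/∂p∂q is 0, so the Hessian at any point is diag(V_pp, V_qq) = diag(8(3p^2 - 13), 12q).
At (-1, 1): H = diag(-80, 12).
The eigenvalues have opposite signs, so H is indefinite: a saddle point.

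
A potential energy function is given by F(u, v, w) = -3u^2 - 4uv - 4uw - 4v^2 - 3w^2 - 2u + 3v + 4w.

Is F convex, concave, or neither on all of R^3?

F is quadratic, so its Hessian is the constant matrix H = [[-6, -4, -4], [-4, -8, 0], [-4, 0, -6]].
Leading principal minors: -6, 32, -64.
Signs alternate −, +, − ⇒ H ≺ 0 ⇒ concave.

concave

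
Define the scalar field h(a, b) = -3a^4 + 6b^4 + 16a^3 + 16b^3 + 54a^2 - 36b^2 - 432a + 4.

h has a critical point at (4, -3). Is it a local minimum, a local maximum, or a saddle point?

The mixed partial ∂²h/∂a∂b is 0, so the Hessian at any point is diag(h_aa, h_bb) = diag(12(-3a^2 + 8a + 9), 24(3b^2 + 4b - 3)).
At (4, -3): H = diag(-84, 288).
The eigenvalues have opposite signs, so H is indefinite: a saddle point.

saddle point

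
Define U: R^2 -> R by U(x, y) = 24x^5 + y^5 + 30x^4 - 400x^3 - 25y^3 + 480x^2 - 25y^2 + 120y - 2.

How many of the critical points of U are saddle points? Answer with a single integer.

8

U separates as a function of x plus a function of y, so ∇U=0 decouples.
∂U/∂x = 120x(x - 2)(x - 1)(x + 4) = 0 at x ∈ {-4, 0, 1, 2}; ∂U/∂y = 5(y - 4)(y - 1)(y + 2)(y + 3) = 0 at y ∈ {-3, -2, 1, 4}.
The Hessian is diagonal: diag(U_xx, U_yy). Second derivatives: U_xx(-4)=-14400, U_xx(0)=960, U_xx(1)=-600, U_xx(2)=1440; U_yy(-3)=-140, U_yy(-2)=90, U_yy(1)=-180, U_yy(4)=630.
Saddle points occur where the two diagonal entries have opposite signs: (-4, -2), (-4, 4), (0, -3), (0, 1), (1, -2), (1, 4), (2, -3), (2, 1). Count: 8.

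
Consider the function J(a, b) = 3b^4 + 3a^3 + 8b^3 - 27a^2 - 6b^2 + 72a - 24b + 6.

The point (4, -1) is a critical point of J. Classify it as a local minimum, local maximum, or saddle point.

The mixed partial ∂²J/∂a∂b is 0, so the Hessian at any point is diag(J_aa, J_bb) = diag(18(a - 3), 12(3b^2 + 4b - 1)).
At (4, -1): H = diag(18, -24).
The eigenvalues have opposite signs, so H is indefinite: a saddle point.

saddle point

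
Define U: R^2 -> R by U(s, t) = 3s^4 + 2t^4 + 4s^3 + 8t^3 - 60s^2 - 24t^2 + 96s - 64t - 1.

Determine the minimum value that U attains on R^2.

-961

U(s,t) separates as P(s) + Q(t) − 1, so its minimum is min P + min Q − 1.
P'(s) = 12(s - 2)(s - 1)(s + 4) vanishes at s ∈ {-4, 1, 2}; Q'(t) = 8(t - 2)(t + 1)(t + 4) vanishes at t ∈ {-4, -1, 2}.
Local minima of P (where P''>0): P(-4)=-832, P(2)=32. Local minima of Q: Q(-4)=-128, Q(2)=-128.
So the global minimum of U is P(-4) + Q(-4) − 1 = -832 − 128 − 1 = -961, attained at (-4, -4).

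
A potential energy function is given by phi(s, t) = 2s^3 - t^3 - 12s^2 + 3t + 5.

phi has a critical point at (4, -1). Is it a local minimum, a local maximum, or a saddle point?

The mixed partial ∂²phi/∂s∂t is 0, so the Hessian at any point is diag(phi_ss, phi_tt) = diag(12(s - 2), -6t).
At (4, -1): H = diag(24, 6).
Both eigenvalues are positive, so H is positive definite: a local minimum.

local minimum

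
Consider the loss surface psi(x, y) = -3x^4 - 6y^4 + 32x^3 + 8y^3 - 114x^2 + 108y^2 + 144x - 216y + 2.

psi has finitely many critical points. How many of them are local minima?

1

psi separates as a function of x plus a function of y, so ∇psi=0 decouples.
∂psi/∂x = -12(x - 4)(x - 3)(x - 1) = 0 at x ∈ {1, 3, 4}; ∂psi/∂y = -24(y - 3)(y - 1)(y + 3) = 0 at y ∈ {-3, 1, 3}.
The Hessian is diagonal: diag(psi_xx, psi_yy). Second derivatives: psi_xx(1)=-72, psi_xx(3)=24, psi_xx(4)=-36; psi_yy(-3)=-576, psi_yy(1)=192, psi_yy(3)=-288.
Local minima occur where both diagonal entries positive: (3, 1). Count: 1.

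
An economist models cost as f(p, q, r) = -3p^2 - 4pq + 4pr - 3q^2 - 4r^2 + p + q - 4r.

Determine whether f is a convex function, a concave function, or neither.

f is quadratic, so its Hessian is the constant matrix H = [[-6, -4, 4], [-4, -6, 0], [4, 0, -8]].
Leading principal minors: -6, 20, -64.
Signs alternate −, +, − ⇒ H ≺ 0 ⇒ concave.

concave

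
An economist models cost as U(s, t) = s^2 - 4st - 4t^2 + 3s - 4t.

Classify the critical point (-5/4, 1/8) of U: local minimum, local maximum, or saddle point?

The Hessian of U is constant: H = [[2, -4], [-4, -8]].
det(H) = 2·(-8) − (-4)² = -32.
Since det(H) < 0, H is indefinite and the critical point is a saddle point.

saddle point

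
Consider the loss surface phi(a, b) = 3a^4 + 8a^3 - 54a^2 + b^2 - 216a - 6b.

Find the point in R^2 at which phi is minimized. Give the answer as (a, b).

(3, 3)

phi(a,b) separates as P(a) + Q(b), so its minimum is min P + min Q.
P'(a) = 12(a - 3)(a + 2)(a + 3) vanishes at a ∈ {-3, -2, 3}; Q'(b) = 2b - 6 vanishes at b ∈ {3}.
Local minima of P (where P''>0): P(-3)=189, P(3)=-675. Local minima of Q: Q(3)=-9.
So the global minimum of phi is P(3) + Q(3) = -675 − 9 = -684, attained at (3, 3).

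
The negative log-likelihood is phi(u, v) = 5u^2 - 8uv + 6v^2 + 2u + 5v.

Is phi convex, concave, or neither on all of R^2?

phi is quadratic, so its Hessian is the constant matrix H = [[10, -8], [-8, 12]].
det(H) = 56, tr(H) = 22.
det(H) > 0 and tr(H) > 0, so H is positive definite everywhere: convex.

convex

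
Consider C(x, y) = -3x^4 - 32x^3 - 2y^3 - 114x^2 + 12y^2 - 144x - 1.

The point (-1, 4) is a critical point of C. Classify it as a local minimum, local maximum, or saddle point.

local maximum

The mixed partial ∂²C/∂x∂y is 0, so the Hessian at any point is diag(C_xx, C_yy) = diag(-12(3x^2 + 16x + 19), 12(-y + 2)).
At (-1, 4): H = diag(-72, -24).
Both eigenvalues are negative, so H is negative definite: a local maximum.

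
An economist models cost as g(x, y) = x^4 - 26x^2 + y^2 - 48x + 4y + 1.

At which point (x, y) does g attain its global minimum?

(4, -2)

g(x,y) separates as P(x) + Q(y) + 1, so its minimum is min P + min Q + 1.
P'(x) = 4(x - 4)(x + 1)(x + 3) vanishes at x ∈ {-3, -1, 4}; Q'(y) = 2y + 4 vanishes at y ∈ {-2}.
Local minima of P (where P''>0): P(-3)=-9, P(4)=-352. Local minima of Q: Q(-2)=-4.
So the global minimum of g is P(4) + Q(-2) + 1 = -352 − 4 + 1 = -355, attained at (4, -2).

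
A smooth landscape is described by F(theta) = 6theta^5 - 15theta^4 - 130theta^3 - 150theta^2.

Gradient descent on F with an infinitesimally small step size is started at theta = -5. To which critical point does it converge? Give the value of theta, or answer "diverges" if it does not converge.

diverges

F'(theta) = 30theta(theta - 5)(theta + 1)(theta + 2), so F'(-5) = 18000.
Gradient descent moves in the -F' direction, i.e. theta is decreasing.
There is no critical point below theta=-5, and F' keeps the same sign, so the iterate runs off to −∞.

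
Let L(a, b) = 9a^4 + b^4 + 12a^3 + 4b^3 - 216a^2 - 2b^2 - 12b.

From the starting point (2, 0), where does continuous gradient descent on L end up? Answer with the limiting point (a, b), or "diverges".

L is separable, so gradient descent decouples: a follows -∂L/∂a, b follows -∂L/∂b.
∂L/∂a = 36a(a - 3)(a + 4); at a=2 this is -432, so a increases.
∂L/∂b = 4(b - 1)(b + 1)(b + 3); at b=0 this is -12, so b increases.
a converges to its nearest critical value 3 (a local min of the a-part); b converges to 1. The iterate converges to (3, 1).

(3, 1)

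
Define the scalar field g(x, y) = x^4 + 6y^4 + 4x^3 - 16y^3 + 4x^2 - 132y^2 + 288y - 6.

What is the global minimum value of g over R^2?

g(x,y) separates as P(x) + Q(y) − 6, so its minimum is min P + min Q − 6.
P'(x) = 4x(x + 1)(x + 2) vanishes at x ∈ {-2, -1, 0}; Q'(y) = 24(y - 4)(y - 1)(y + 3) vanishes at y ∈ {-3, 1, 4}.
Local minima of P (where P''>0): P(-2)=0, P(0)=0. Local minima of Q: Q(-3)=-1134, Q(4)=-448.
So the global minimum of g is P(-2) + Q(-3) − 6 = 0 − 1134 − 6 = -1140, attained at (-2, -3).

-1140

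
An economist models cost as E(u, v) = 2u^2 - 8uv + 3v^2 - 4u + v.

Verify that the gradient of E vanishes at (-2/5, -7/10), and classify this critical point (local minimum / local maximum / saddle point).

saddle point

∇E = (4u - 8v - 4, -8u + 6v + 1); substituting (-2/5, -7/10) gives ∇E = (0, 0), so (-2/5, -7/10) is indeed a critical point.
The Hessian of E is constant: H = [[4, -8], [-8, 6]].
det(H) = 4·6 − (-8)² = -40.
Since det(H) < 0, H is indefinite and the critical point is a saddle point.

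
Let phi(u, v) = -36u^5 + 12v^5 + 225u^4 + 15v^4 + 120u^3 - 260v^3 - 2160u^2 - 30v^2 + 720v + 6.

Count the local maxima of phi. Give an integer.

phi separates as a function of u plus a function of v, so ∇phi=0 decouples.
∂phi/∂u = -180u(u - 4)(u - 3)(u + 2) = 0 at u ∈ {-2, 0, 3, 4}; ∂phi/∂v = 60(v - 3)(v - 1)(v + 1)(v + 4) = 0 at v ∈ {-4, -1, 1, 3}.
The Hessian is diagonal: diag(phi_uu, phi_vv). Second derivatives: phi_uu(-2)=10800, phi_uu(0)=-4320, phi_uu(3)=2700, phi_uu(4)=-4320; phi_vv(-4)=-6300, phi_vv(-1)=1440, phi_vv(1)=-1200, phi_vv(3)=3360.
Local maxima occur where both diagonal entries negative: (0, -4), (0, 1), (4, -4), (4, 1). Count: 4.

4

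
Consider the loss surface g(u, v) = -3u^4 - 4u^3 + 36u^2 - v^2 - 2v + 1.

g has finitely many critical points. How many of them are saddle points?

1

g separates as a function of u plus a function of v, so ∇g=0 decouples.
∂g/∂u = -12u(u - 2)(u + 3) = 0 at u ∈ {-3, 0, 2}; ∂g/∂v = -2(v + 1) = 0 at v ∈ {-1}.
The Hessian is diagonal: diag(g_uu, g_vv). Second derivatives: g_uu(-3)=-180, g_uu(0)=72, g_uu(2)=-120; g_vv(-1)=-2.
Saddle points occur where the two diagonal entries have opposite signs: (0, -1). Count: 1.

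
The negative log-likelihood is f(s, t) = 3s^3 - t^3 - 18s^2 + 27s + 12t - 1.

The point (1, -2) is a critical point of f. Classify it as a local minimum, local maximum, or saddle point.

The mixed partial ∂²f/∂s∂t is 0, so the Hessian at any point is diag(f_ss, f_tt) = diag(18(s - 2), -6t).
At (1, -2): H = diag(-18, 12).
The eigenvalues have opposite signs, so H is indefinite: a saddle point.

saddle point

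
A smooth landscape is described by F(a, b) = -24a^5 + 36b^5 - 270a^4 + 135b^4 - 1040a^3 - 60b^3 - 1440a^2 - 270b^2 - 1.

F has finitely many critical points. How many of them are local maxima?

4

F separates as a function of a plus a function of b, so ∇F=0 decouples.
∂F/∂a = -120a(a + 2)(a + 3)(a + 4) = 0 at a ∈ {-4, -3, -2, 0}; ∂F/∂b = 180b(b - 1)(b + 1)(b + 3) = 0 at b ∈ {-3, -1, 0, 1}.
The Hessian is diagonal: diag(F_aa, F_bb). Second derivatives: F_aa(-4)=960, F_aa(-3)=-360, F_aa(-2)=480, F_aa(0)=-2880; F_bb(-3)=-4320, F_bb(-1)=720, F_bb(0)=-540, F_bb(1)=1440.
Local maxima occur where both diagonal entries negative: (-3, -3), (-3, 0), (0, -3), (0, 0). Count: 4.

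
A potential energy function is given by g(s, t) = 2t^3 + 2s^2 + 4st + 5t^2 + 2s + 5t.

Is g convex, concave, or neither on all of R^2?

The term 2t^3 is cubic, so the Hessian is not constant.
∂²g/∂t² = 12t + 10, which takes both signs as t varies (negative for sufficiently negative t). A diagonal entry of the Hessian changing sign means the Hessian is neither positive- nor negative-semidefinite on all of R^2.

neither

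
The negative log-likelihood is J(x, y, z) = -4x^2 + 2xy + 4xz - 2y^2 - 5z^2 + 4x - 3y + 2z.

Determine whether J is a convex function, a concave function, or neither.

concave

J is quadratic, so its Hessian is the constant matrix H = [[-8, 2, 4], [2, -4, 0], [4, 0, -10]].
Leading principal minors: -8, 28, -216.
Signs alternate −, +, − ⇒ H ≺ 0 ⇒ concave.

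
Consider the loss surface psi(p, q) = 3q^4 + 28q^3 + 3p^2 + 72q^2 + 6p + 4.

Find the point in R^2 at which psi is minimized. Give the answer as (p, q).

(-1, 0)

psi(p,q) separates as A(p) + B(q) + 4, so its minimum is min A + min B + 4.
A'(p) = 6p + 6 vanishes at p ∈ {-1}; B'(q) = 12q(q + 3)(q + 4) vanishes at q ∈ {-4, -3, 0}.
Local minima of A (where A''>0): A(-1)=-3. Local minima of B: B(-4)=128, B(0)=0.
So the global minimum of psi is A(-1) + B(0) + 4 = -3 + 0 + 4 = 1, attained at (-1, 0).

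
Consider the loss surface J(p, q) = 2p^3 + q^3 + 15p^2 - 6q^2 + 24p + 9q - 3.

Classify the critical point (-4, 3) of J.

saddle point

The mixed partial ∂²J/∂p∂q is 0, so the Hessian at any point is diag(J_pp, J_qq) = diag(6(2p + 5), 6(q - 2)).
At (-4, 3): H = diag(-18, 6).
The eigenvalues have opposite signs, so H is indefinite: a saddle point.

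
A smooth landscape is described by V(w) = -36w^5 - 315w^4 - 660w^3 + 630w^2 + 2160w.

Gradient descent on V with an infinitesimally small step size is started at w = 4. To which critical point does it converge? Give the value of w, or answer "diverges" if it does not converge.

diverges

V'(w) = -180(w - 1)(w + 1)(w + 3)(w + 4), so V'(4) = -151200.
Gradient descent moves in the -V' direction, i.e. w is increasing.
There is no critical point above w=4, and V' keeps the same sign, so the iterate runs off to +∞.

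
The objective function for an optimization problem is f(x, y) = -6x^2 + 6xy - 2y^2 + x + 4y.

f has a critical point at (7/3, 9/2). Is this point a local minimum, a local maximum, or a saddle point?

local maximum

The Hessian of f is constant: H = [[-12, 6], [6, -4]].
det(H) = (-12)·(-4) − 6² = 12.
det(H) > 0 and tr(H) = -16 < 0, so H is negative definite and the point is a local maximum.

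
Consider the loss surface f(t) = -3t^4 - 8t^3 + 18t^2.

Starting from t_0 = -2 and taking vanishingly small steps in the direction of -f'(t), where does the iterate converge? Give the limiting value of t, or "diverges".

0

f'(t) = -12t(t - 1)(t + 3), so f'(-2) = -72.
Gradient descent moves in the -f' direction, i.e. t is increasing.
The nearest critical point in that direction is t = 0, where f'' = 36 > 0 (a local minimum). The iterate converges there.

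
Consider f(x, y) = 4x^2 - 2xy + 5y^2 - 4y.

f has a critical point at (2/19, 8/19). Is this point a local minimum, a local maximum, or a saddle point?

local minimum

The Hessian of f is constant: H = [[8, -2], [-2, 10]].
det(H) = 8·10 − (-2)² = 76.
det(H) > 0 and tr(H) = 18 > 0, so H is positive definite and the point is a local minimum.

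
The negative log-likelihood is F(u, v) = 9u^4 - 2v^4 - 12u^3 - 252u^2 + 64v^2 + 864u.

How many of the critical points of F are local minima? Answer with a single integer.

2

F separates as a function of u plus a function of v, so ∇F=0 decouples.
∂F/∂u = 36(u - 3)(u - 2)(u + 4) = 0 at u ∈ {-4, 2, 3}; ∂F/∂v = -8v(v - 4)(v + 4) = 0 at v ∈ {-4, 0, 4}.
The Hessian is diagonal: diag(F_uu, F_vv). Second derivatives: F_uu(-4)=1512, F_uu(2)=-216, F_uu(3)=252; F_vv(-4)=-256, F_vv(0)=128, F_vv(4)=-256.
Local minima occur where both diagonal entries positive: (-4, 0), (3, 0). Count: 2.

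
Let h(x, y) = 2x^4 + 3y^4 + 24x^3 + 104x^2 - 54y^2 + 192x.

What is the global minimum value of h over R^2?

h(x,y) separates as P(x) + Q(y), so its minimum is min P + min Q.
P'(x) = 8(x + 2)(x + 3)(x + 4) vanishes at x ∈ {-4, -3, -2}; Q'(y) = 12y(y - 3)(y + 3) vanishes at y ∈ {-3, 0, 3}.
Local minima of P (where P''>0): P(-4)=-128, P(-2)=-128. Local minima of Q: Q(-3)=-243, Q(3)=-243.
So the global minimum of h is P(-4) + Q(-3) = -128 − 243 = -371, attained at (-4, -3).

-371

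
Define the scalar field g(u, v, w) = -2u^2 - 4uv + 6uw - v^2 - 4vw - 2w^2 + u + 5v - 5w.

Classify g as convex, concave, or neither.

g is quadratic, so its Hessian is the constant matrix H = [[-4, -4, 6], [-4, -2, -4], [6, -4, -4]].
Leading principal minors: -4, -8, 360.
Neither pattern holds ⇒ H is indefinite ⇒ neither convex nor concave.

neither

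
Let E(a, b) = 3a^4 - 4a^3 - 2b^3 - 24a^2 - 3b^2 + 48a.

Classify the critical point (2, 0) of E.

saddle point

The mixed partial ∂²E/∂a∂b is 0, so the Hessian at any point is diag(E_aa, E_bb) = diag(12(3a^2 - 2a - 4), -6(2b + 1)).
At (2, 0): H = diag(48, -6).
The eigenvalues have opposite signs, so H is indefinite: a saddle point.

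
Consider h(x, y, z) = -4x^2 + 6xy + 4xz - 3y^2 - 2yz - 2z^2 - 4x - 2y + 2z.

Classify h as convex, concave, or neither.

concave

h is quadratic, so its Hessian is the constant matrix H = [[-8, 6, 4], [6, -6, -2], [4, -2, -4]].
Leading principal minors: -8, 12, -16.
Signs alternate −, +, − ⇒ H ≺ 0 ⇒ concave.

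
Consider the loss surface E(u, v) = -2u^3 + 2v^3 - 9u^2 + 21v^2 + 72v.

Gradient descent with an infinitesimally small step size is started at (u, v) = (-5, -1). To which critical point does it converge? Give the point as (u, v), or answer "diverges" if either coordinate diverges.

E is separable, so gradient descent decouples: u follows -∂E/∂u, v follows -∂E/∂v.
∂E/∂u = -6u(u + 3); at u=-5 this is -60, so u increases.
∂E/∂v = 6(v + 3)(v + 4); at v=-1 this is 36, so v decreases.
u converges to its nearest critical value -3 (a local min of the u-part); v converges to -3. The iterate converges to (-3, -3).

(-3, -3)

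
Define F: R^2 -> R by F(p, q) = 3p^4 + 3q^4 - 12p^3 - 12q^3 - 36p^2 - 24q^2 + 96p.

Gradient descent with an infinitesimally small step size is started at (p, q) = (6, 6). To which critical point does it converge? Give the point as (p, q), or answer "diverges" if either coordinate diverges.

F is separable, so gradient descent decouples: p follows -∂F/∂p, q follows -∂F/∂q.
∂F/∂p = 12(p - 4)(p - 1)(p + 2); at p=6 this is 960, so p decreases.
∂F/∂q = 12q(q - 4)(q + 1); at q=6 this is 1008, so q decreases.
p converges to its nearest critical value 4 (a local min of the p-part); q converges to 4. The iterate converges to (4, 4).

(4, 4)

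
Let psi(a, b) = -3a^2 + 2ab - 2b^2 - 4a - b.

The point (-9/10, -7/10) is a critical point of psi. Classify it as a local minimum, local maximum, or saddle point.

local maximum

The Hessian of psi is constant: H = [[-6, 2], [2, -4]].
det(H) = (-6)·(-4) − 2² = 20.
det(H) > 0 and tr(H) = -10 < 0, so H is negative definite and the point is a local maximum.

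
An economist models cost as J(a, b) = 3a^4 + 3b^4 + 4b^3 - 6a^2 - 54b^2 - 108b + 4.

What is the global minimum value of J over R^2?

-458

J(a,b) separates as P(a) + Q(b) + 4, so its minimum is min P + min Q + 4.
P'(a) = 12a(a - 1)(a + 1) vanishes at a ∈ {-1, 0, 1}; Q'(b) = 12(b - 3)(b + 1)(b + 3) vanishes at b ∈ {-3, -1, 3}.
Local minima of P (where P''>0): P(-1)=-3, P(1)=-3. Local minima of Q: Q(-3)=-27, Q(3)=-459.
So the global minimum of J is P(-1) + Q(3) + 4 = -3 − 459 + 4 = -458, attained at (-1, 3).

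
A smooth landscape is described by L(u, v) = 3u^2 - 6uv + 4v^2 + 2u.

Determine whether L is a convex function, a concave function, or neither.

convex

L is quadratic, so its Hessian is the constant matrix H = [[6, -6], [-6, 8]].
det(H) = 12, tr(H) = 14.
det(H) > 0 and tr(H) > 0, so H is positive definite everywhere: convex.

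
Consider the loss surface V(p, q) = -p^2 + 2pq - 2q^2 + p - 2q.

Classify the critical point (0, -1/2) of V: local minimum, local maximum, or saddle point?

The Hessian of V is constant: H = [[-2, 2], [2, -4]].
det(H) = (-2)·(-4) − 2² = 4.
det(H) > 0 and tr(H) = -6 < 0, so H is negative definite and the point is a local maximum.

local maximum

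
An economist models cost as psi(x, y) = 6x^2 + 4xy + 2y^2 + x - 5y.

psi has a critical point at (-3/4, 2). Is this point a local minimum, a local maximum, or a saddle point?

local minimum

The Hessian of psi is constant: H = [[12, 4], [4, 4]].
det(H) = 12·4 − 4² = 32.
det(H) > 0 and tr(H) = 16 > 0, so H is positive definite and the point is a local minimum.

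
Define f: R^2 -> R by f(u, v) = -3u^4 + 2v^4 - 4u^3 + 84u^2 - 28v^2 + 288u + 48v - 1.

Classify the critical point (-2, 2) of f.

local minimum

The mixed partial ∂²f/∂u∂v is 0, so the Hessian at any point is diag(f_uu, f_vv) = diag(12(-3u^2 - 2u + 14), 8(3v^2 - 7)).
At (-2, 2): H = diag(72, 40).
Both eigenvalues are positive, so H is positive definite: a local minimum.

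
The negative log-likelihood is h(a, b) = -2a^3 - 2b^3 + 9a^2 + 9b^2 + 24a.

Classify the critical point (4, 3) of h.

local maximum

The mixed partial ∂²h/∂a∂b is 0, so the Hessian at any point is diag(h_aa, h_bb) = diag(6(-2a + 3), 6(-2b + 3)).
At (4, 3): H = diag(-30, -18).
Both eigenvalues are negative, so H is negative definite: a local maximum.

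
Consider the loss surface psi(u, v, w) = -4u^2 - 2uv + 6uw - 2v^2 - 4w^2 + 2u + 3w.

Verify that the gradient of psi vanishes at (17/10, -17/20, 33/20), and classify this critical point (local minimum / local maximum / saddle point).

local maximum

∇psi = (-8u - 2v + 6w + 2, -2u - 4v, 6u - 8w + 3); substituting (17/10, -17/20, 33/20) gives ∇psi = (0, 0, 0), so (17/10, -17/20, 33/20) is indeed a critical point.
The Hessian is constant: H = [[-8, -2, 6], [-2, -4, 0], [6, 0, -8]].
Leading principal minors: Δ₁ = -8, Δ₂ = 28, Δ₃ = -80.
The minors alternate sign starting negative (−, +, −), so H is negative definite: a local maximum.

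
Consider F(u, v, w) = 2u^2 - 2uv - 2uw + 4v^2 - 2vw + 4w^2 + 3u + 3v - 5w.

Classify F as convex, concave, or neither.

convex

F is quadratic, so its Hessian is the constant matrix H = [[4, -2, -2], [-2, 8, -2], [-2, -2, 8]].
Leading principal minors: 4, 28, 160.
All positive ⇒ H ≻ 0 ⇒ convex.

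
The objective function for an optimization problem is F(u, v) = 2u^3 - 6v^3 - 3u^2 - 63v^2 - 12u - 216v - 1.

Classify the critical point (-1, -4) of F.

The mixed partial ∂²F/∂u∂v is 0, so the Hessian at any point is diag(F_uu, F_vv) = diag(6(2u - 1), -18(2v + 7)).
At (-1, -4): H = diag(-18, 18).
The eigenvalues have opposite signs, so H is indefinite: a saddle point.

saddle point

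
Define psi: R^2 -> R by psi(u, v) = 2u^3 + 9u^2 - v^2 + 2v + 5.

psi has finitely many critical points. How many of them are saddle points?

1

psi separates as a function of u plus a function of v, so ∇psi=0 decouples.
∂psi/∂u = 6u(u + 3) = 0 at u ∈ {-3, 0}; ∂psi/∂v = -2(v - 1) = 0 at v ∈ {1}.
The Hessian is diagonal: diag(psi_uu, psi_vv). Second derivatives: psi_uu(-3)=-18, psi_uu(0)=18; psi_vv(1)=-2.
Saddle points occur where the two diagonal entries have opposite signs: (0, 1). Count: 1.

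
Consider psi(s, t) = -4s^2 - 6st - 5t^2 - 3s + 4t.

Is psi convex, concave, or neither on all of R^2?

psi is quadratic, so its Hessian is the constant matrix H = [[-8, -6], [-6, -10]].
det(H) = 44, tr(H) = -18.
det(H) > 0 and tr(H) < 0, so H is negative definite everywhere: concave.

concave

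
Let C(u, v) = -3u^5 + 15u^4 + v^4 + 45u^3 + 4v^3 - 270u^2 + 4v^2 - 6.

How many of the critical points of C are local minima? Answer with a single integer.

4

C separates as a function of u plus a function of v, so ∇C=0 decouples.
∂C/∂u = -15u(u - 4)(u - 3)(u + 3) = 0 at u ∈ {-3, 0, 3, 4}; ∂C/∂v = 4v(v + 1)(v + 2) = 0 at v ∈ {-2, -1, 0}.
The Hessian is diagonal: diag(C_uu, C_vv). Second derivatives: C_uu(-3)=1890, C_uu(0)=-540, C_uu(3)=270, C_uu(4)=-420; C_vv(-2)=8, C_vv(-1)=-4, C_vv(0)=8.
Local minima occur where both diagonal entries positive: (-3, -2), (-3, 0), (3, -2), (3, 0). Count: 4.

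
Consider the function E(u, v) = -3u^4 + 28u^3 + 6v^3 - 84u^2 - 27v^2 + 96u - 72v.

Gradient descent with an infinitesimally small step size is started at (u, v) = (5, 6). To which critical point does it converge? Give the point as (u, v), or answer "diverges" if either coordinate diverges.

diverges

E is separable, so gradient descent decouples: u follows -∂E/∂u, v follows -∂E/∂v.
∂E/∂u = -12(u - 4)(u - 2)(u - 1); at u=5 this is -144, so u increases.
∂E/∂v = 18(v - 4)(v + 1); at v=6 this is 252, so v decreases.
The u-coordinate has no critical point in that direction and runs off to infinity.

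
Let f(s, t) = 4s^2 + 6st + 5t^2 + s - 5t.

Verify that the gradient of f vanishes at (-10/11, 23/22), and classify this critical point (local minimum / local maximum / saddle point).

∇f = (8s + 6t + 1, 6s + 10t - 5); substituting (-10/11, 23/22) gives ∇f = (0, 0), so (-10/11, 23/22) is indeed a critical point.
The Hessian of f is constant: H = [[8, 6], [6, 10]].
det(H) = 8·10 − 6² = 44.
det(H) > 0 and tr(H) = 18 > 0, so H is positive definite and the point is a local minimum.

local minimum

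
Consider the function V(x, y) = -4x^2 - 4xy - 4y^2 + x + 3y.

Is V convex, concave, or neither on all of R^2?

V is quadratic, so its Hessian is the constant matrix H = [[-8, -4], [-4, -8]].
det(H) = 48, tr(H) = -16.
det(H) > 0 and tr(H) < 0, so H is negative definite everywhere: concave.

concave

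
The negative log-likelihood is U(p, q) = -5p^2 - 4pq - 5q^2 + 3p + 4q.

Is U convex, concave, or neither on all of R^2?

U is quadratic, so its Hessian is the constant matrix H = [[-10, -4], [-4, -10]].
det(H) = 84, tr(H) = -20.
det(H) > 0 and tr(H) < 0, so H is negative definite everywhere: concave.

concave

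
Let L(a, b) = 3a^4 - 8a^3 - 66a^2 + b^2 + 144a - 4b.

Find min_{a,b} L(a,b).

L(a,b) separates as P(a) + Q(b), so its minimum is min P + min Q.
P'(a) = 12(a - 4)(a - 1)(a + 3) vanishes at a ∈ {-3, 1, 4}; Q'(b) = 2b - 4 vanishes at b ∈ {2}.
Local minima of P (where P''>0): P(-3)=-567, P(4)=-224. Local minima of Q: Q(2)=-4.
So the global minimum of L is P(-3) + Q(2) = -567 − 4 = -571, attained at (-3, 2).

-571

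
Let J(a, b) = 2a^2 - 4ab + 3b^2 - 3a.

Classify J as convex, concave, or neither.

convex

J is quadratic, so its Hessian is the constant matrix H = [[4, -4], [-4, 6]].
det(H) = 8, tr(H) = 10.
det(H) > 0 and tr(H) > 0, so H is positive definite everywhere: convex.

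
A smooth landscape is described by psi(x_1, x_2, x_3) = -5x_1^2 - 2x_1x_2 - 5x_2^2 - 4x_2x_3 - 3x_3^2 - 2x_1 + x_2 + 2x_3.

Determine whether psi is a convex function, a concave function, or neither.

concave

psi is quadratic, so its Hessian is the constant matrix H = [[-10, -2, 0], [-2, -10, -4], [0, -4, -6]].
Leading principal minors: -10, 96, -416.
Signs alternate −, +, − ⇒ H ≺ 0 ⇒ concave.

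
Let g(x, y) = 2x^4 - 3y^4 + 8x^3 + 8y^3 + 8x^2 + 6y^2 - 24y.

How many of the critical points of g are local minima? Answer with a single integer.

g separates as a function of x plus a function of y, so ∇g=0 decouples.
∂g/∂x = 8x(x + 1)(x + 2) = 0 at x ∈ {-2, -1, 0}; ∂g/∂y = -12(y - 2)(y - 1)(y + 1) = 0 at y ∈ {-1, 1, 2}.
The Hessian is diagonal: diag(g_xx, g_yy). Second derivatives: g_xx(-2)=16, g_xx(-1)=-8, g_xx(0)=16; g_yy(-1)=-72, g_yy(1)=24, g_yy(2)=-36.
Local minima occur where both diagonal entries positive: (-2, 1), (0, 1). Count: 2.

2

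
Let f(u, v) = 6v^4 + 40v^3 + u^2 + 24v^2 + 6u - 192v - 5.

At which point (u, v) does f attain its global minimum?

f(u,v) separates as P(u) + Q(v) − 5, so its minimum is min P + min Q − 5.
P'(u) = 2u + 6 vanishes at u ∈ {-3}; Q'(v) = 24(v - 1)(v + 2)(v + 4) vanishes at v ∈ {-4, -2, 1}.
Local minima of P (where P''>0): P(-3)=-9. Local minima of Q: Q(-4)=128, Q(1)=-122.
So the global minimum of f is P(-3) + Q(1) − 5 = -9 − 122 − 5 = -136, attained at (-3, 1).

(-3, 1)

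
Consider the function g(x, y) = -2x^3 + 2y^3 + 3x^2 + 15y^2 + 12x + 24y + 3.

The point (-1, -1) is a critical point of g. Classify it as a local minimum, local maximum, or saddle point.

local minimum

The mixed partial ∂²g/∂x∂y is 0, so the Hessian at any point is diag(g_xx, g_yy) = diag(6(-2x + 1), 6(2y + 5)).
At (-1, -1): H = diag(18, 18).
Both eigenvalues are positive, so H is positive definite: a local minimum.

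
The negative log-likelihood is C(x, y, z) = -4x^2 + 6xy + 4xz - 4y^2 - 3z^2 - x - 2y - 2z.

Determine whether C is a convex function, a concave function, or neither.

C is quadratic, so its Hessian is the constant matrix H = [[-8, 6, 4], [6, -8, 0], [4, 0, -6]].
Leading principal minors: -8, 28, -40.
Signs alternate −, +, − ⇒ H ≺ 0 ⇒ concave.

concave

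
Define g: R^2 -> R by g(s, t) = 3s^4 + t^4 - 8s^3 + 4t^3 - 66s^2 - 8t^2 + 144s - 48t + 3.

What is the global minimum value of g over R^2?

g(s,t) separates as P(s) + Q(t) + 3, so its minimum is min P + min Q + 3.
P'(s) = 12(s - 4)(s - 1)(s + 3) vanishes at s ∈ {-3, 1, 4}; Q'(t) = 4(t - 2)(t + 2)(t + 3) vanishes at t ∈ {-3, -2, 2}.
Local minima of P (where P''>0): P(-3)=-567, P(4)=-224. Local minima of Q: Q(-3)=45, Q(2)=-80.
So the global minimum of g is P(-3) + Q(2) + 3 = -567 − 80 + 3 = -644, attained at (-3, 2).

-644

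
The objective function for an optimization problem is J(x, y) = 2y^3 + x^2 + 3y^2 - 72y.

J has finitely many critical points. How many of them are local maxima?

0

J separates as a function of x plus a function of y, so ∇J=0 decouples.
∂J/∂x = 2x = 0 at x ∈ {0}; ∂J/∂y = 6(y - 3)(y + 4) = 0 at y ∈ {-4, 3}.
The Hessian is diagonal: diag(J_xx, J_yy). Second derivatives: J_xx(0)=2; J_yy(-4)=-42, J_yy(3)=42.
Local maxima occur where both diagonal entries negative: none. Count: 0.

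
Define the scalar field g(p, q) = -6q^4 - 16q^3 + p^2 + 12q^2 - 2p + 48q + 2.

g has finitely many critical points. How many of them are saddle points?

2

g separates as a function of p plus a function of q, so ∇g=0 decouples.
∂g/∂p = 2(p - 1) = 0 at p ∈ {1}; ∂g/∂q = -24(q - 1)(q + 1)(q + 2) = 0 at q ∈ {-2, -1, 1}.
The Hessian is diagonal: diag(g_pp, g_qq). Second derivatives: g_pp(1)=2; g_qq(-2)=-72, g_qq(-1)=48, g_qq(1)=-144.
Saddle points occur where the two diagonal entries have opposite signs: (1, -2), (1, 1). Count: 2.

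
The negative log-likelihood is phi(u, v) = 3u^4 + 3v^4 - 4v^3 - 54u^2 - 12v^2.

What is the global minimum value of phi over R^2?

phi(u,v) separates as P(u) + Q(v), so its minimum is min P + min Q.
P'(u) = 12u(u - 3)(u + 3) vanishes at u ∈ {-3, 0, 3}; Q'(v) = 12v(v - 2)(v + 1) vanishes at v ∈ {-1, 0, 2}.
Local minima of P (where P''>0): P(-3)=-243, P(3)=-243. Local minima of Q: Q(-1)=-5, Q(2)=-32.
So the global minimum of phi is P(-3) + Q(2) = -243 − 32 = -275, attained at (-3, 2).

-275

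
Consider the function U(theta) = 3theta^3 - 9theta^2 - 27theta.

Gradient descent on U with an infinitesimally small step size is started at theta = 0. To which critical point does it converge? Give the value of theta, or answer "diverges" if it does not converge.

U'(theta) = 9(theta - 3)(theta + 1), so U'(0) = -27.
Gradient descent moves in the -U' direction, i.e. theta is increasing.
The nearest critical point in that direction is theta = 3, where U'' = 36 > 0 (a local minimum). The iterate converges there.

3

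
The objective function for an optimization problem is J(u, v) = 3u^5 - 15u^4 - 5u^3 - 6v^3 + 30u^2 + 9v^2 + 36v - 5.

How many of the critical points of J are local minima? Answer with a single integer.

J separates as a function of u plus a function of v, so ∇J=0 decouples.
∂J/∂u = 15u(u - 4)(u - 1)(u + 1) = 0 at u ∈ {-1, 0, 1, 4}; ∂J/∂v = -18(v - 2)(v + 1) = 0 at v ∈ {-1, 2}.
The Hessian is diagonal: diag(J_uu, J_vv). Second derivatives: J_uu(-1)=-150, J_uu(0)=60, J_uu(1)=-90, J_uu(4)=900; J_vv(-1)=54, J_vv(2)=-54.
Local minima occur where both diagonal entries positive: (0, -1), (4, -1). Count: 2.

2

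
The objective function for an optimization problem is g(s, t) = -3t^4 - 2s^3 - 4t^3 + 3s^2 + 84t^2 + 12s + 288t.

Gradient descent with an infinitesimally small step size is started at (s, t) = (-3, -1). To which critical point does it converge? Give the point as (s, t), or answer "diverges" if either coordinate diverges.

g is separable, so gradient descent decouples: s follows -∂g/∂s, t follows -∂g/∂t.
∂g/∂s = -6(s - 2)(s + 1); at s=-3 this is -60, so s increases.
∂g/∂t = -12(t - 4)(t + 2)(t + 3); at t=-1 this is 120, so t decreases.
s converges to its nearest critical value -1 (a local min of the s-part); t converges to -2. The iterate converges to (-1, -2).

(-1, -2)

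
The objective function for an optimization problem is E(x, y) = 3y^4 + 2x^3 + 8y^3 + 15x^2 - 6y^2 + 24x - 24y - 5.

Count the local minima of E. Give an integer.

2

E separates as a function of x plus a function of y, so ∇E=0 decouples.
∂E/∂x = 6(x + 1)(x + 4) = 0 at x ∈ {-4, -1}; ∂E/∂y = 12(y - 1)(y + 1)(y + 2) = 0 at y ∈ {-2, -1, 1}.
The Hessian is diagonal: diag(E_xx, E_yy). Second derivatives: E_xx(-4)=-18, E_xx(-1)=18; E_yy(-2)=36, E_yy(-1)=-24, E_yy(1)=72.
Local minima occur where both diagonal entries positive: (-1, -2), (-1, 1). Count: 2.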